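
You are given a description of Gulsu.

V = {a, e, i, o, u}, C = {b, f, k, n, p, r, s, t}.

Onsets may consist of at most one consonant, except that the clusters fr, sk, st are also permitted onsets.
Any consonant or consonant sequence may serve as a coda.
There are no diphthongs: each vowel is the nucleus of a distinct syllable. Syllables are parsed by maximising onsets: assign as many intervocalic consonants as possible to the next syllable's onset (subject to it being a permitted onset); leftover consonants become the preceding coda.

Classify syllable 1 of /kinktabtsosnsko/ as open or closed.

closed

Nuclei (vowels): i, a, o, o → 4 syllables.
V1 /i/ – V2 /a/: cluster /nkt/ — the longest permitted-onset suffix is /t/; onset = /t/, preceding coda = /nk/.
V2 /a/ – V3 /o/: /bts/ splits as /bt/ + /s/ (/s/ is the longest suffix that is a licit onset).
V3 /o/ – V4 /o/: /snsk/ — longest licit onset from the right is /sk/, leaving /sn/ as coda.
Syllabification: kink.tabt.sosn.sko.
Syllable 1 is /kink/ with coda /nk/, so it is closed.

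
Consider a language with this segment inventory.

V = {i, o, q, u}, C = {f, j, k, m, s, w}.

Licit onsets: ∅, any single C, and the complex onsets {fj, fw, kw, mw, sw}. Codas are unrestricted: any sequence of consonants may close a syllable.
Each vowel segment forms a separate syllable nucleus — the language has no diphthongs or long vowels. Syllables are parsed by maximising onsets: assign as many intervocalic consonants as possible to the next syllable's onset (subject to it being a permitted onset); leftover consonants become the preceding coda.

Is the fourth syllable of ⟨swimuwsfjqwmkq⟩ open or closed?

open

Nuclei (vowels): i, u, q, q → 4 syllables.
σ1/σ2 boundary: just /m/ — single C goes to the following onset.
σ2/σ3 boundary: /wsfj/ splits as /ws/ + /fj/ (/fj/ is the longest suffix that is a licit onset).
σ3/σ4 boundary: cluster /wmk/ — the longest permitted-onset suffix is /k/; onset = /k/, preceding coda = /wm/.
Putting it together: swi.muws.fjqwm.kq.
Syllable 4 is /kq/; it ends in its nucleus with no coda, so it is open.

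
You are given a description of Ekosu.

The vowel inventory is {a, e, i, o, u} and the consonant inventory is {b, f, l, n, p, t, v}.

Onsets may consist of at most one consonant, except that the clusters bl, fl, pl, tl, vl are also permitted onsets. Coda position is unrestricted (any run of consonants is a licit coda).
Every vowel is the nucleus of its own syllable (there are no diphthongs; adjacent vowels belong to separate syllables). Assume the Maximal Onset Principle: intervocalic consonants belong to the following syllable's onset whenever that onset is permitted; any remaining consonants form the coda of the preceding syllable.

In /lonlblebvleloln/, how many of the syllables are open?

The vowels are o, e, e, o — 4 nuclei, so 4 syllables.
Between /o/ (V1) and /e/ (V2): /nlbl/; trying suffixes from longest down, /bl/ is the first permitted one, so coda /nl/ | onset /bl/.
Between /e/ (V2) and /e/ (V3): /bvl/ splits as /b/ + /vl/ (/vl/ is the longest suffix that is a licit onset).
Between /e/ (V3) and /o/ (V4): /l/ → onset of the next syllable (single consonants are always licit onsets).
Putting it together: lonl.bleb.vle.loln.
Classifying each syllable: /lonl/ (closed), /bleb/ (closed), /vle/ (open), /loln/ (closed).
Open syllables: 1.

1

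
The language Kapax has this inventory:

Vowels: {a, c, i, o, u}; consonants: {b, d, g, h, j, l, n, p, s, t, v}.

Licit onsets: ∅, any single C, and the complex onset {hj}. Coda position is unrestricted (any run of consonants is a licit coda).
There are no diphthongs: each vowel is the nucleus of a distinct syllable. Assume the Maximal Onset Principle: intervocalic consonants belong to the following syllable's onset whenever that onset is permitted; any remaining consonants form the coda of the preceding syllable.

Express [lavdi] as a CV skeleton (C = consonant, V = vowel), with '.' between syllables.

CVC.CV

Nuclei (vowels): a, i → 2 syllables.
V1 /a/ – V2 /i/: /vd/ — longest licit onset from the right is /d/, leaving /v/ as coda.
So the parse is lav.di.
Mapping each syllable to C/V: /lav/ → CVC, /di/ → CV.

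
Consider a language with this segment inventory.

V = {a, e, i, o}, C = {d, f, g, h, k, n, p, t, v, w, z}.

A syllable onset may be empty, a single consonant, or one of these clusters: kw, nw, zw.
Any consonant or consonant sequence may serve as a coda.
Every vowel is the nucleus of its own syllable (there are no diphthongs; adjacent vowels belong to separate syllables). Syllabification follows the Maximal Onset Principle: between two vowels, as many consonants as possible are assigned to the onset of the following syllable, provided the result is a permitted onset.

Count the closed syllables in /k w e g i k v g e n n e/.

The vowels are e, i, e, e — 4 nuclei, so 4 syllables.
V1 /e/ – V2 /i/: just /g/ — single C goes to the following onset.
V2 /i/ – V3 /e/: /kvg/; trying suffixes from longest down, /g/ is the first permitted one, so coda /kv/ | onset /g/.
V3 /e/ – V4 /e/: /nn/; trying suffixes from longest down, /n/ is the first permitted one, so coda /n/ | onset /n/.
Syllabification: kwe.gikv.gen.ne.
Classifying each syllable: /kwe/ (open), /gikv/ (closed), /gen/ (closed), /ne/ (open).
Closed syllables: 2.

2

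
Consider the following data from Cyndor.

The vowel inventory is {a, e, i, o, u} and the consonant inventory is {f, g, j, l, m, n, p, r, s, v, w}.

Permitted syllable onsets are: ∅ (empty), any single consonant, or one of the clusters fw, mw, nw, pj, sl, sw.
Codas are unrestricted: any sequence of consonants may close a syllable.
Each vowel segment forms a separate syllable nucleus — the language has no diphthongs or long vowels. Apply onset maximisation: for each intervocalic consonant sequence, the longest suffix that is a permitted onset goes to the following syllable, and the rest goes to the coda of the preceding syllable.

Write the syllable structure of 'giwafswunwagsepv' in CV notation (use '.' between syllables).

CV.CVC.CCV.CCVC.CVCC

Vowels present: i, a, u, a, e; each is a nucleus, giving 5 syllables.
/i…a/ gap (V1→V2): just /w/ — single C goes to the following onset.
/a…u/ gap (V2→V3): /fsw/ — longest licit onset from the right is /sw/, leaving /f/ as coda.
/u…a/ gap (V3→V4): cluster /nw/ — /nw/ is itself a permitted onset, so the whole cluster goes right; preceding coda = ∅.
/a…e/ gap (V4→V5): /gs/; trying suffixes from longest down, /s/ is the first permitted one, so coda /g/ | onset /s/.
So the parse is gi.waf.swu.nwag.sepv.
Mapping each syllable to C/V: /gi/ → CV, /waf/ → CVC, /swu/ → CCV, /nwag/ → CCVC, /sepv/ → CVCC.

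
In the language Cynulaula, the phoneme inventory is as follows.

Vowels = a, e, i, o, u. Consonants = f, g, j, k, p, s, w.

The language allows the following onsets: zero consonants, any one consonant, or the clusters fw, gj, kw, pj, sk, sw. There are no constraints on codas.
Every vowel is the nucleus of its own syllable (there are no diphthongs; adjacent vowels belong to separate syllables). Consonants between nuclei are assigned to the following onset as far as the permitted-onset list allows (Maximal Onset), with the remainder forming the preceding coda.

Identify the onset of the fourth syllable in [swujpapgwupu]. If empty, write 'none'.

Nuclei (vowels): u, a, u, u → 4 syllables.
/u…a/ gap (V1→V2): cluster /jp/ — the longest permitted-onset suffix is /p/; onset = /p/, preceding coda = /j/.
/a…u/ gap (V2→V3): /pgw/; trying suffixes from longest down, /w/ is the first permitted one, so coda /pg/ | onset /w/.
/u…u/ gap (V3→V4): just /p/ — single C goes to the following onset.
Putting it together: swuj.papg.wu.pu.
Syllable 4 is /pu/: onset /p/, nucleus /u/, coda ∅.

p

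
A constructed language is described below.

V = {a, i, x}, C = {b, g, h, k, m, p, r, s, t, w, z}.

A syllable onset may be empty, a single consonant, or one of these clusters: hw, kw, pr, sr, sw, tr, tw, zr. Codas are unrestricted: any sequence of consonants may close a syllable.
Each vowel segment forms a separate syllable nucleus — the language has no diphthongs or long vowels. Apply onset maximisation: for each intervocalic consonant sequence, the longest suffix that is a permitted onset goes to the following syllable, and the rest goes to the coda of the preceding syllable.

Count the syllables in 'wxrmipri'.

3

The vowels are x, i, i — 3 nuclei, so 3 syllables.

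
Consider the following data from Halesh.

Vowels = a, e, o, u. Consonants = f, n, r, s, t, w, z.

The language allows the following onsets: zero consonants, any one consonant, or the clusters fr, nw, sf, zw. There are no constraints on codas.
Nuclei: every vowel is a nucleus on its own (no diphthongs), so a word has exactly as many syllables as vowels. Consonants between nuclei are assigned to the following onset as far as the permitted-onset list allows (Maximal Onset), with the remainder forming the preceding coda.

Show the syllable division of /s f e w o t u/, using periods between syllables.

sfe.wo.tu

Nuclei (vowels): e, o, u → 3 syllables.
/e…o/ gap (V1→V2): just /w/ — single C goes to the following onset.
/o…u/ gap (V2→V3): /t/ is a single consonant, so it becomes the next onset.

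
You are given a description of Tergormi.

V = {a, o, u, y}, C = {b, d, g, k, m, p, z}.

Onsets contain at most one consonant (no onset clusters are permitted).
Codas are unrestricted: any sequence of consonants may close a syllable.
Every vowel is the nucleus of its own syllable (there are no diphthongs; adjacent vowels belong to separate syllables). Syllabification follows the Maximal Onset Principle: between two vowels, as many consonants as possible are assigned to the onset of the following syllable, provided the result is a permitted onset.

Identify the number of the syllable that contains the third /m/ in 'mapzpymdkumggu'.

3

The vowels are a, y, u, u — 4 nuclei, so 4 syllables.
/a…y/ gap (V1→V2): cluster /pzp/ — the longest permitted-onset suffix is /p/; onset = /p/, preceding coda = /pz/.
/y…u/ gap (V2→V3): /mdk/; trying suffixes from longest down, /k/ is the first permitted one, so coda /md/ | onset /k/.
/u…u/ gap (V3→V4): /mgg/ — longest licit onset from the right is /g/, leaving /mg/ as coda.
Syllabification: mapz.pymd.kumg.gu.
The third /m/ is in the coda of syllable 3 (/kumg/).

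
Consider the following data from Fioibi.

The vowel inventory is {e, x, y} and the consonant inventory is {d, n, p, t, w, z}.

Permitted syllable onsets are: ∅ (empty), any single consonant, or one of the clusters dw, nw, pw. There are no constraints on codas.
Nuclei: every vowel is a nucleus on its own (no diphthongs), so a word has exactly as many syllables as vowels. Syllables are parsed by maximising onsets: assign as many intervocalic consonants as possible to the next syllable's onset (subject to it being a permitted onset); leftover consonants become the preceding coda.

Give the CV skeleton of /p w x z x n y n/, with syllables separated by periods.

CCV.CV.CVC

Vowels present: x, x, y; each is a nucleus, giving 3 syllables.
σ1/σ2 boundary: /z/ → onset of the next syllable (single consonants are always licit onsets).
σ2/σ3 boundary: /n/ → onset of the next syllable (single consonants are always licit onsets).
Syllabification: pwx.zx.nyn.
Mapping each syllable to C/V: /pwx/ → CCV, /zx/ → CV, /nyn/ → CVC.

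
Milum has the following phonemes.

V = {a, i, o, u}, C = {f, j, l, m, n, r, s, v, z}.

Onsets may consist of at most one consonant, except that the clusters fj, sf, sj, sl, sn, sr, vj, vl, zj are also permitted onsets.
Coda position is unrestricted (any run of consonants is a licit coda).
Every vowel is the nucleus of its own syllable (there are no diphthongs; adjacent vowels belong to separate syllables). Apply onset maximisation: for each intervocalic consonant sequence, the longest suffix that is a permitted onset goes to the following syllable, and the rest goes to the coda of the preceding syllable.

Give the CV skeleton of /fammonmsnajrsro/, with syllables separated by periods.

Vowels present: a, o, a, o; each is a nucleus, giving 4 syllables.
Between /a/ (V1) and /o/ (V2): /mm/; trying suffixes from longest down, /m/ is the first permitted one, so coda /m/ | onset /m/.
Between /o/ (V2) and /a/ (V3): /nmsn/ — longest licit onset from the right is /sn/, leaving /nm/ as coda.
Between /a/ (V3) and /o/ (V4): cluster /jrsr/ — the longest permitted-onset suffix is /sr/; onset = /sr/, preceding coda = /jr/.
So the parse is fam.monm.snajr.sro.
Mapping each syllable to C/V: /fam/ → CVC, /monm/ → CVCC, /snajr/ → CCVCC, /sro/ → CCV.

CVC.CVCC.CCVCC.CCV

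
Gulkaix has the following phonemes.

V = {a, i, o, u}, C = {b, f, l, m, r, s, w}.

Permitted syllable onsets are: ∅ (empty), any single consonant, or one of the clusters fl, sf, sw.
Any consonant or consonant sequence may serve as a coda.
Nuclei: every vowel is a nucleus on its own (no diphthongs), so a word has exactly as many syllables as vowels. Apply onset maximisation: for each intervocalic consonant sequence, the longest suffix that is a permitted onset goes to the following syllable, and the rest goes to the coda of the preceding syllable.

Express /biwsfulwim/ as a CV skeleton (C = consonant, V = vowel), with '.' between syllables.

CVC.CCVC.CVC

The vowels are i, u, i — 3 nuclei, so 3 syllables.
σ1/σ2 boundary: /wsf/; trying suffixes from longest down, /sf/ is the first permitted one, so coda /w/ | onset /sf/.
σ2/σ3 boundary: /lw/; trying suffixes from longest down, /w/ is the first permitted one, so coda /l/ | onset /w/.
Putting it together: biw.sful.wim.
Mapping each syllable to C/V: /biw/ → CVC, /sful/ → CCVC, /wim/ → CVC.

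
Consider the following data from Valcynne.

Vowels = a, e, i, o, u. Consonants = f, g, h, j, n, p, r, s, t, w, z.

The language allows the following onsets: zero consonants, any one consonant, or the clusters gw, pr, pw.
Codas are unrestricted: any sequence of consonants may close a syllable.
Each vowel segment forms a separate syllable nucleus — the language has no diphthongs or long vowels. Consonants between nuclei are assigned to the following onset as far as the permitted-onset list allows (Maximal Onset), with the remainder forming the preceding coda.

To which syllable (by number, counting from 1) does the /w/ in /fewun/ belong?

Nuclei (vowels): e, u → 2 syllables.
V1 /e/ – V2 /u/: just /w/ — single C goes to the following onset.
Result: fe.wun.
The /w/ is in the onset of syllable 2 (/wun/).

2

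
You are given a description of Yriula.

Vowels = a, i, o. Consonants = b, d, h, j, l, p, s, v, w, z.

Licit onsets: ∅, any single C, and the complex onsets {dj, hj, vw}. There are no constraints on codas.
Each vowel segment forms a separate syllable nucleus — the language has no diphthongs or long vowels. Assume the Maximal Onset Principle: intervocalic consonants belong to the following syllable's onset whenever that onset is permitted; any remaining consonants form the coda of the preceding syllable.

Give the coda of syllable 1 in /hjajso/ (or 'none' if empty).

j

The vowels are a, o — 2 nuclei, so 2 syllables.
/a…o/ gap (V1→V2): /js/ splits as /j/ + /s/ (/s/ is the longest suffix that is a licit onset).
Result: hjaj.so.
Syllable 1 is /hjaj/: onset /hj/, nucleus /a/, coda /j/.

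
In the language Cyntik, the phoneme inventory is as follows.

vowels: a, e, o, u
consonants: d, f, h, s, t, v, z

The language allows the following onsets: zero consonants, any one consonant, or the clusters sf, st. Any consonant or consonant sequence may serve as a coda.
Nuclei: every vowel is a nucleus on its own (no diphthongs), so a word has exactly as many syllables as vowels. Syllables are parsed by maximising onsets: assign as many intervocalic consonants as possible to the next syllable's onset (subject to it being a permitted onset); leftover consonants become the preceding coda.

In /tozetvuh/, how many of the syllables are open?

Vowels present: o, e, u; each is a nucleus, giving 3 syllables.
Between /o/ (V1) and /e/ (V2): just /z/ — single C goes to the following onset.
Between /e/ (V2) and /u/ (V3): cluster /tv/ — the longest permitted-onset suffix is /v/; onset = /v/, preceding coda = /t/.
So the parse is to.zet.vuh.
Classifying each syllable: /to/ (open), /zet/ (closed), /vuh/ (closed).
Open syllables: 1.

1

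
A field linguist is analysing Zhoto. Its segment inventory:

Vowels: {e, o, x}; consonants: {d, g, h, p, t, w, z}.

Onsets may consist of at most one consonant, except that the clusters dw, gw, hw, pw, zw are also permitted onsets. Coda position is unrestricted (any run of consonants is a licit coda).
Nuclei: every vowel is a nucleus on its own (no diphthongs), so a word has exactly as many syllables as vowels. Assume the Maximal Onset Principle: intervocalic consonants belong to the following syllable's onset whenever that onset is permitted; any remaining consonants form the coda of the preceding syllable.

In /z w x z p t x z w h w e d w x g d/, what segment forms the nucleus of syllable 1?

Nuclei (vowels): x, x, e, x → 4 syllables.
The first nucleus (vowel 1 from the left) is /x/.

x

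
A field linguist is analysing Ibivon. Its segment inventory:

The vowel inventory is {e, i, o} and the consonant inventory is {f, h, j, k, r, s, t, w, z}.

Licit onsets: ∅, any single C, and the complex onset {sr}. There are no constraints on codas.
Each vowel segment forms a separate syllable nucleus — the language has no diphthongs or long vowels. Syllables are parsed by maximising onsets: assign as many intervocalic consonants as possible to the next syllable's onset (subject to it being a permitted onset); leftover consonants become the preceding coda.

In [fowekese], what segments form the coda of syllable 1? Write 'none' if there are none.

none

Vowels present: o, e, e, e; each is a nucleus, giving 4 syllables.
V1 /o/ – V2 /e/: just /w/ — single C goes to the following onset.
V2 /e/ – V3 /e/: /k/ → onset of the next syllable (single consonants are always licit onsets).
V3 /e/ – V4 /e/: /s/ is a single consonant, so it becomes the next onset.
Putting it together: fo.we.ke.se.
Syllable 1 is /fo/: onset /f/, nucleus /o/, coda ∅.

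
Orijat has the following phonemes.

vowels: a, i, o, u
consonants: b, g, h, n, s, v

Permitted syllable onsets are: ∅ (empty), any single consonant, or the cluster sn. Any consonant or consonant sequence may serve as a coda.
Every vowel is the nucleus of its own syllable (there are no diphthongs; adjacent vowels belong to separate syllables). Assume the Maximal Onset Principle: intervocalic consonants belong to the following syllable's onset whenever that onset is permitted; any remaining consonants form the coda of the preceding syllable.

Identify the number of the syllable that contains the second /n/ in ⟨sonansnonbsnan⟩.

The vowels are o, a, o, a — 4 nuclei, so 4 syllables.
Between /o/ (V1) and /a/ (V2): just /n/ — single C goes to the following onset.
Between /a/ (V2) and /o/ (V3): /nsn/ — longest licit onset from the right is /sn/, leaving /n/ as coda.
Between /o/ (V3) and /a/ (V4): /nbsn/; trying suffixes from longest down, /sn/ is the first permitted one, so coda /nb/ | onset /sn/.
Syllabification: so.nan.snonb.snan.
The second /n/ is in the coda of syllable 2 (/nan/).

2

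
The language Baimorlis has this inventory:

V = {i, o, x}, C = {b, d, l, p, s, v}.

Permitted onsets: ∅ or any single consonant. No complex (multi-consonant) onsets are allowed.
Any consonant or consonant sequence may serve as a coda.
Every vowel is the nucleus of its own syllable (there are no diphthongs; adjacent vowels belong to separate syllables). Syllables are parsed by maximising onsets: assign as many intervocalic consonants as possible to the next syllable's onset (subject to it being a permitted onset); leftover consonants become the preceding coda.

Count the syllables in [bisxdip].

3

Vowels present: i, x, i; each is a nucleus, giving 3 syllables.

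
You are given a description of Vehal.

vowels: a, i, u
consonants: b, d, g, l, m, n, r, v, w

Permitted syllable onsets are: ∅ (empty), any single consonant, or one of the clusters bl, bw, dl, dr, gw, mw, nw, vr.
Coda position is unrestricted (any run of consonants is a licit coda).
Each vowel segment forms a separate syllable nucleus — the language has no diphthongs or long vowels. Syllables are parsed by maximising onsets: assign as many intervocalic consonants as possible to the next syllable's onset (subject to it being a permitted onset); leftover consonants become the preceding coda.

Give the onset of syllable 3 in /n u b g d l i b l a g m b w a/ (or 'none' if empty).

Vowels present: u, i, a, a; each is a nucleus, giving 4 syllables.
V1 /u/ – V2 /i/: /bgdl/ — longest licit onset from the right is /dl/, leaving /bg/ as coda.
V2 /i/ – V3 /a/: /bl/ is a licit onset in full, so it all attaches to the next syllable.
V3 /a/ – V4 /a/: /gmbw/ splits as /gm/ + /bw/ (/bw/ is the longest suffix that is a licit onset).
So the parse is nubg.dli.blagm.bwa.
Syllable 3 is /blagm/: onset /bl/, nucleus /a/, coda /gm/.

bl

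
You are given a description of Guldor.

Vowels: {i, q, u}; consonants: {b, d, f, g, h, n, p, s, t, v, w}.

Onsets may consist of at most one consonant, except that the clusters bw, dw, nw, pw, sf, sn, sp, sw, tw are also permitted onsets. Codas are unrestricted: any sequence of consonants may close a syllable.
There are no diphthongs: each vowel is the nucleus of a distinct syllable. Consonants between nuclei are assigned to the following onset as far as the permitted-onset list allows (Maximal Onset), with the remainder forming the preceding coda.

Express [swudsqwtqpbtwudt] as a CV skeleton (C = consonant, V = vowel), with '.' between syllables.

The vowels are u, q, q, u — 4 nuclei, so 4 syllables.
σ1/σ2 boundary: cluster /ds/ — the longest permitted-onset suffix is /s/; onset = /s/, preceding coda = /d/.
σ2/σ3 boundary: cluster /wt/ — the longest permitted-onset suffix is /t/; onset = /t/, preceding coda = /w/.
σ3/σ4 boundary: /pbtw/ — longest licit onset from the right is /tw/, leaving /pb/ as coda.
Result: swud.sqw.tqpb.twudt.
Mapping each syllable to C/V: /swud/ → CCVC, /sqw/ → CVC, /tqpb/ → CVCC, /twudt/ → CCVCC.

CCVC.CVC.CVCC.CCVCC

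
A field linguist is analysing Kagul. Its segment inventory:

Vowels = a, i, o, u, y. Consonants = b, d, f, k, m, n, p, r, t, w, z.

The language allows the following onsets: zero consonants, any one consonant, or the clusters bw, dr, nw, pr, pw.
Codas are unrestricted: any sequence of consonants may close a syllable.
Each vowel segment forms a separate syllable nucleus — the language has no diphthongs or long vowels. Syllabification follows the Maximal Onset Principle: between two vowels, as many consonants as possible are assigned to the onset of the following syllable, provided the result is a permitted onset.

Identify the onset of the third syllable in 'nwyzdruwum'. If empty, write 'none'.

w

The vowels are y, u, u — 3 nuclei, so 3 syllables.
V1 /y/ – V2 /u/: /zdr/ — longest licit onset from the right is /dr/, leaving /z/ as coda.
V2 /u/ – V3 /u/: /w/ is a single consonant, so it becomes the next onset.
Syllabification: nwyz.dru.wum.
Syllable 3 is /wum/: onset /w/, nucleus /u/, coda /m/.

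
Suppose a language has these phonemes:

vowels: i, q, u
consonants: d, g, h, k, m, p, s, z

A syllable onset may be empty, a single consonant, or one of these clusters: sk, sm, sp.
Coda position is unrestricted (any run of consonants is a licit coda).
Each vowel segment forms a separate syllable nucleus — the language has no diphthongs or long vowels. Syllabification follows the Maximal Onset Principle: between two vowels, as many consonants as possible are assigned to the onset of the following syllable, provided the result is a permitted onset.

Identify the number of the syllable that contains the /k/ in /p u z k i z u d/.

Nuclei (vowels): u, i, u → 3 syllables.
V1 /u/ – V2 /i/: /zk/; trying suffixes from longest down, /k/ is the first permitted one, so coda /z/ | onset /k/.
V2 /i/ – V3 /u/: /z/ → onset of the next syllable (single consonants are always licit onsets).
Result: puz.ki.zud.
The /k/ is in the onset of syllable 2 (/ki/).

2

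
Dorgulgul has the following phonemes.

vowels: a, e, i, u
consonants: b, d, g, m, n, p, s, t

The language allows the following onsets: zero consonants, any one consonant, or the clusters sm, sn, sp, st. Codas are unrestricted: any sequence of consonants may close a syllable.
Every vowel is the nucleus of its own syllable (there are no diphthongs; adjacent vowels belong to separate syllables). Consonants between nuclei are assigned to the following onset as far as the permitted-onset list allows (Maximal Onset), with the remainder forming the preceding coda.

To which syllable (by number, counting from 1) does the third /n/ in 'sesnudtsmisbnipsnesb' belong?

5

Nuclei (vowels): e, u, i, i, e → 5 syllables.
σ1/σ2 boundary: /sn/ is a licit onset in full, so it all attaches to the next syllable.
σ2/σ3 boundary: /dtsm/ — longest licit onset from the right is /sm/, leaving /dt/ as coda.
σ3/σ4 boundary: /sbn/ — longest licit onset from the right is /n/, leaving /sb/ as coda.
σ4/σ5 boundary: /psn/ — longest licit onset from the right is /sn/, leaving /p/ as coda.
Putting it together: se.snudt.smisb.nip.snesb.
The third /n/ is in the onset of syllable 5 (/snesb/).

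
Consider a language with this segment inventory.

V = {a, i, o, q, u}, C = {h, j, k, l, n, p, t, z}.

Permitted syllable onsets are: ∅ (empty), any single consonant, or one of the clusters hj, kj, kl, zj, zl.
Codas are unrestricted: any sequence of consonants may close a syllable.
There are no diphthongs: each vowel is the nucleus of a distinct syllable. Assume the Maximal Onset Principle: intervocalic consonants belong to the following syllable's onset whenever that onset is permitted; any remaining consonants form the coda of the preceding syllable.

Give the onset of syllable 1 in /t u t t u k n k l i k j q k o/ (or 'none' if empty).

The vowels are u, u, i, q, o — 5 nuclei, so 5 syllables.
σ1/σ2 boundary: /tt/ — longest licit onset from the right is /t/, leaving /t/ as coda.
σ2/σ3 boundary: /knkl/ — longest licit onset from the right is /kl/, leaving /kn/ as coda.
σ3/σ4 boundary: /kj/ is a licit onset in full, so it all attaches to the next syllable.
σ4/σ5 boundary: /k/ → onset of the next syllable (single consonants are always licit onsets).
Result: tut.tukn.kli.kjq.ko.
Syllable 1 is /tut/: onset /t/, nucleus /u/, coda /t/.

t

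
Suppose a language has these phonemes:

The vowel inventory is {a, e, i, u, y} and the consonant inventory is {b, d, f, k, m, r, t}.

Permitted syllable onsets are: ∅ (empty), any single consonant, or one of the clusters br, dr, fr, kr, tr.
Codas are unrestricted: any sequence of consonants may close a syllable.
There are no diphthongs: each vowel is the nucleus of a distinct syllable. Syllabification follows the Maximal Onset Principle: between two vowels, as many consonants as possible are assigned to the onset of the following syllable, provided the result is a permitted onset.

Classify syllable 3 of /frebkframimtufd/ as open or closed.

closed

Nuclei (vowels): e, a, i, u → 4 syllables.
Between /e/ (V1) and /a/ (V2): /bkfr/; trying suffixes from longest down, /fr/ is the first permitted one, so coda /bk/ | onset /fr/.
Between /a/ (V2) and /i/ (V3): just /m/ — single C goes to the following onset.
Between /i/ (V3) and /u/ (V4): cluster /mt/ — the longest permitted-onset suffix is /t/; onset = /t/, preceding coda = /m/.
Putting it together: frebk.fra.mim.tufd.
Syllable 3 is /mim/ with coda /m/, so it is closed.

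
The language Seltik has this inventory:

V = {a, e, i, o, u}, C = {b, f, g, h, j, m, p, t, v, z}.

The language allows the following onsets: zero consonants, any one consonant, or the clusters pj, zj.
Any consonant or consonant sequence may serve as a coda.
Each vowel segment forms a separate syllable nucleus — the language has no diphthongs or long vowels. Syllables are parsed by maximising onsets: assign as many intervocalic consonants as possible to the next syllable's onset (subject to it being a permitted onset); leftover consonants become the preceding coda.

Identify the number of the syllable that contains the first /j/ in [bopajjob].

2

Nuclei (vowels): o, a, o → 3 syllables.
σ1/σ2 boundary: /p/ → onset of the next syllable (single consonants are always licit onsets).
σ2/σ3 boundary: /jj/; trying suffixes from longest down, /j/ is the first permitted one, so coda /j/ | onset /j/.
Putting it together: bo.paj.job.
The first /j/ is in the coda of syllable 2 (/paj/).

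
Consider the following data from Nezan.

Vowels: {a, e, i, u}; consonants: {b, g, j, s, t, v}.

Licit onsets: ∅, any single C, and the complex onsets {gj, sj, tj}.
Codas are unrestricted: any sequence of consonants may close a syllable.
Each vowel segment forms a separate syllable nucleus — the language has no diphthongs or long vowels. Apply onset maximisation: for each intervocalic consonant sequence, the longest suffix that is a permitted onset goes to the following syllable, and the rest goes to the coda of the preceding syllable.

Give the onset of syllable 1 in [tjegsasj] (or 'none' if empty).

Nuclei (vowels): e, a → 2 syllables.
/e…a/ gap (V1→V2): /gs/ — longest licit onset from the right is /s/, leaving /g/ as coda.
Putting it together: tjeg.sasj.
Syllable 1 is /tjeg/: onset /tj/, nucleus /e/, coda /g/.

tj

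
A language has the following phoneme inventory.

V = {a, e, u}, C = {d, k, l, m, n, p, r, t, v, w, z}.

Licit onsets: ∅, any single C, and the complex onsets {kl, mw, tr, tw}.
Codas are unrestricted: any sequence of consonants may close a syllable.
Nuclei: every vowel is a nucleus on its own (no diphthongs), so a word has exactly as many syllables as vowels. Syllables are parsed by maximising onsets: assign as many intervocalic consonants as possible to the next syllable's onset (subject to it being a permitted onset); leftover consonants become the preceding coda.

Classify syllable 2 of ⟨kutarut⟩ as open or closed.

Vowels present: u, a, u; each is a nucleus, giving 3 syllables.
V1 /u/ – V2 /a/: /t/ is a single consonant, so it becomes the next onset.
V2 /a/ – V3 /u/: /r/ → onset of the next syllable (single consonants are always licit onsets).
So the parse is ku.ta.rut.
Syllable 2 is /ta/; it ends in its nucleus with no coda, so it is open.

open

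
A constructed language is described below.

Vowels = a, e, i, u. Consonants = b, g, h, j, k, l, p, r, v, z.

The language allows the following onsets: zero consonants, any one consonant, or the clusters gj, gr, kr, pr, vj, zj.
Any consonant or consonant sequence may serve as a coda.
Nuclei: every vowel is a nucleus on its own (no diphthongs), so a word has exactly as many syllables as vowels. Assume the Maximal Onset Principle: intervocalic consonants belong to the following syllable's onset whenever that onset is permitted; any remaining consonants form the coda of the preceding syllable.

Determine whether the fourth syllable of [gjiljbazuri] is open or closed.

open

Vowels present: i, a, u, i; each is a nucleus, giving 4 syllables.
Between /i/ (V1) and /a/ (V2): /ljb/; trying suffixes from longest down, /b/ is the first permitted one, so coda /lj/ | onset /b/.
Between /a/ (V2) and /u/ (V3): just /z/ — single C goes to the following onset.
Between /u/ (V3) and /i/ (V4): just /r/ — single C goes to the following onset.
Result: gjilj.ba.zu.ri.
Syllable 4 is /ri/; it ends in its nucleus with no coda, so it is open.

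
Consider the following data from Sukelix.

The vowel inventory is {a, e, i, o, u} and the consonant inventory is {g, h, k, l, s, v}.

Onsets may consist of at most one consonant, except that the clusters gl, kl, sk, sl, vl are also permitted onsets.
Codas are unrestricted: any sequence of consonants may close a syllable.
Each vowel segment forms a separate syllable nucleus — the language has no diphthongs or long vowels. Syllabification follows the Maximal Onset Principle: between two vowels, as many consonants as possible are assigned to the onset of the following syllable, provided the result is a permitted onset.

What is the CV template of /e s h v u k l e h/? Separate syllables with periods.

The vowels are e, u, e — 3 nuclei, so 3 syllables.
/e…u/ gap (V1→V2): /shv/ splits as /sh/ + /v/ (/v/ is the longest suffix that is a licit onset).
/u…e/ gap (V2→V3): cluster /kl/ — /kl/ is itself a permitted onset, so the whole cluster goes right; preceding coda = ∅.
Result: esh.vu.kleh.
Mapping each syllable to C/V: /esh/ → VCC, /vu/ → CV, /kleh/ → CCVC.

VCC.CV.CCVC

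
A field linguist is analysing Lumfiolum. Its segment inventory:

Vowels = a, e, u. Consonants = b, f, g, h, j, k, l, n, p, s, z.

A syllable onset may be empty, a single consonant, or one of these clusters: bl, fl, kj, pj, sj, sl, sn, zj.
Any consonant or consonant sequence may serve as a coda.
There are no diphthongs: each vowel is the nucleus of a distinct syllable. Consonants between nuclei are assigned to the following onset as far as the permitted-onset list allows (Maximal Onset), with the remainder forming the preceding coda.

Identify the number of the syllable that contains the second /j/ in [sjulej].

2

The vowels are u, e — 2 nuclei, so 2 syllables.
Between /u/ (V1) and /e/ (V2): /l/ → onset of the next syllable (single consonants are always licit onsets).
So the parse is sju.lej.
The second /j/ is in the coda of syllable 2 (/lej/).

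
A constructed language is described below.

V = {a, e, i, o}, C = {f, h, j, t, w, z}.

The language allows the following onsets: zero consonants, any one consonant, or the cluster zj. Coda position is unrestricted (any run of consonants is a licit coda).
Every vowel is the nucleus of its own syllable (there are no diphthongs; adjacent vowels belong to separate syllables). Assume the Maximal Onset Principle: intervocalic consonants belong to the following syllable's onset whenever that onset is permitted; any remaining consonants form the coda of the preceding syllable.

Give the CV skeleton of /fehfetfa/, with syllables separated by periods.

The vowels are e, e, a — 3 nuclei, so 3 syllables.
/e…e/ gap (V1→V2): /hf/; trying suffixes from longest down, /f/ is the first permitted one, so coda /h/ | onset /f/.
/e…a/ gap (V2→V3): /tf/ splits as /t/ + /f/ (/f/ is the longest suffix that is a licit onset).
Result: feh.fet.fa.
Mapping each syllable to C/V: /feh/ → CVC, /fet/ → CVC, /fa/ → CV.

CVC.CVC.CV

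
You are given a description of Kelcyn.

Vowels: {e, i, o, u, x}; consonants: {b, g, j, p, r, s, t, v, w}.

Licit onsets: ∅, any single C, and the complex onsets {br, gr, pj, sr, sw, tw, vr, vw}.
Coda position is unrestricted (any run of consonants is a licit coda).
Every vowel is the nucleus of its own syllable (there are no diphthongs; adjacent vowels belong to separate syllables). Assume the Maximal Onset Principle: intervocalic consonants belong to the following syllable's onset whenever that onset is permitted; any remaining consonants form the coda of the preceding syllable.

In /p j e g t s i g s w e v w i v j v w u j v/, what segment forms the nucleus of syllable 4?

i

The vowels are e, i, e, i, u — 5 nuclei, so 5 syllables.
The fourth nucleus (vowel 4 from the left) is /i/.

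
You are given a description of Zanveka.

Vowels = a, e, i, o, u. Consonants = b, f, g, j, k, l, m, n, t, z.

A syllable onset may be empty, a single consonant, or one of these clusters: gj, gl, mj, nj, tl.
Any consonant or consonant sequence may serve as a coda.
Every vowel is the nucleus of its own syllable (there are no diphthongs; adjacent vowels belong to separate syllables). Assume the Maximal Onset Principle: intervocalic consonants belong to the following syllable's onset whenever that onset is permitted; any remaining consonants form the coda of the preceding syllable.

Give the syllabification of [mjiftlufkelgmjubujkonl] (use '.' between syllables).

The vowels are i, u, e, u, u, o — 6 nuclei, so 6 syllables.
/i…u/ gap (V1→V2): /ftl/; trying suffixes from longest down, /tl/ is the first permitted one, so coda /f/ | onset /tl/.
/u…e/ gap (V2→V3): /fk/ splits as /f/ + /k/ (/k/ is the longest suffix that is a licit onset).
/e…u/ gap (V3→V4): /lgmj/; trying suffixes from longest down, /mj/ is the first permitted one, so coda /lg/ | onset /mj/.
/u…u/ gap (V4→V5): just /b/ — single C goes to the following onset.
/u…o/ gap (V5→V6): /jk/ — longest licit onset from the right is /k/, leaving /j/ as coda.

mjif.tluf.kelg.mju.buj.konl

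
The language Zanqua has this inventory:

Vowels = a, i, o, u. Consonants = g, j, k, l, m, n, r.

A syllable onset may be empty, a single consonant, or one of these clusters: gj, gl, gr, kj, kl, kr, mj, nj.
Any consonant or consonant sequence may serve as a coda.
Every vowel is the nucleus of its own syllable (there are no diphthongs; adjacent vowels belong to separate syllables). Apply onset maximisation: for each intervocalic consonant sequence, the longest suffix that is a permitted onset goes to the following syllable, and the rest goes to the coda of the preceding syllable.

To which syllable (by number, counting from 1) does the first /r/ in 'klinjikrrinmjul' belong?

2

Nuclei (vowels): i, i, i, u → 4 syllables.
/i…i/ gap (V1→V2): cluster /nj/ — /nj/ is itself a permitted onset, so the whole cluster goes right; preceding coda = ∅.
/i…i/ gap (V2→V3): cluster /krr/ — the longest permitted-onset suffix is /r/; onset = /r/, preceding coda = /kr/.
/i…u/ gap (V3→V4): /nmj/; trying suffixes from longest down, /mj/ is the first permitted one, so coda /n/ | onset /mj/.
Result: kli.njikr.rin.mjul.
The first /r/ is in the coda of syllable 2 (/njikr/).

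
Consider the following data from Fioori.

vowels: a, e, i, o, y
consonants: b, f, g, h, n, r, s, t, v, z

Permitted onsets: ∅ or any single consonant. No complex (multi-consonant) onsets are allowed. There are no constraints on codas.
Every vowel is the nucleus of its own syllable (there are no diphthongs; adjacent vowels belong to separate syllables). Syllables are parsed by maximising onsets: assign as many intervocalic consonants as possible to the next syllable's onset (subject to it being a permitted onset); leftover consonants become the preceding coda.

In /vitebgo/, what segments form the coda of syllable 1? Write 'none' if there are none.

none

The vowels are i, e, o — 3 nuclei, so 3 syllables.
σ1/σ2 boundary: /t/ → onset of the next syllable (single consonants are always licit onsets).
σ2/σ3 boundary: cluster /bg/ — the longest permitted-onset suffix is /g/; onset = /g/, preceding coda = /b/.
Syllabification: vi.teb.go.
Syllable 1 is /vi/: onset /v/, nucleus /i/, coda ∅.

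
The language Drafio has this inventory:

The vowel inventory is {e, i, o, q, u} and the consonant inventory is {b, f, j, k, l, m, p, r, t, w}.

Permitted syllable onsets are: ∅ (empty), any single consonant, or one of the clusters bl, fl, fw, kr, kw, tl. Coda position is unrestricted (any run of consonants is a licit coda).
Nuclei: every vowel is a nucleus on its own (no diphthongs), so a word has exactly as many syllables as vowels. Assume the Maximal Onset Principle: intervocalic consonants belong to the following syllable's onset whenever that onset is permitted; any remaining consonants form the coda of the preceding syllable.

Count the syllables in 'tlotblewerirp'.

The vowels are o, e, e, i — 4 nuclei, so 4 syllables.

4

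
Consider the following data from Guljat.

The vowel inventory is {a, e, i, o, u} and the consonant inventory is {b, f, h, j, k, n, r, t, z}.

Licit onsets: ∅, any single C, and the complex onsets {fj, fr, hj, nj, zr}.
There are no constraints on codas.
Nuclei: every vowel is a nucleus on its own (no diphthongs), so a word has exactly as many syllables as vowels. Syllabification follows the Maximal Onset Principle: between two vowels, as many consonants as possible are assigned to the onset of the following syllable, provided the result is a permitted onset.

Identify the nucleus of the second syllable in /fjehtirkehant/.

i

Vowels present: e, i, e, a; each is a nucleus, giving 4 syllables.
The second nucleus (vowel 2 from the left) is /i/.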